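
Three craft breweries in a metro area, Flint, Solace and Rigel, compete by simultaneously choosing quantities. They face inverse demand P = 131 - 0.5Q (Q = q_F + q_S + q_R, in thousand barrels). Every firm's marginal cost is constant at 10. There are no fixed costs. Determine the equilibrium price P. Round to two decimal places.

A representative firm's profit is π_i = q_i(131 - 0.5Q) - 10q_i.
First-order condition (treating rivals' output as given): 121 - q_i - (1/2)·Σ_{j≠i} q_j = 0.
By symmetry each firm produces the same amount; substituting Σ_{j≠i} q_j = 2q_i yields q_i = 121/2.
Total output Q = 363/2, so price P = 131 - (1/2)·(363/2) = 161/4.

40.25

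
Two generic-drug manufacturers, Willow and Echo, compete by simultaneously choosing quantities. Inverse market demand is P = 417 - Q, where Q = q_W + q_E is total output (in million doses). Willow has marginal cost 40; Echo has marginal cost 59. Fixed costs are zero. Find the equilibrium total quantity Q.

245

Willow's profit: π_W = (417 - Q)q_W - (40q_W). Setting ∂π_W/∂q_W = 0: 377 - 2q_W - (q_E) = 0.
Echo's profit: π_E = (417 - Q)q_E - (59q_E). Setting ∂π_E/∂q_E = 0: 358 - 2q_E - (q_W) = 0.
Rearranging gives the reaction functions q_W = (377 - q_E)/2 and q_E = (358 - q_W)/2.
Solving the pair: q_W = 132, q_E = 113.
Total output Q = 132 + 113 = 245.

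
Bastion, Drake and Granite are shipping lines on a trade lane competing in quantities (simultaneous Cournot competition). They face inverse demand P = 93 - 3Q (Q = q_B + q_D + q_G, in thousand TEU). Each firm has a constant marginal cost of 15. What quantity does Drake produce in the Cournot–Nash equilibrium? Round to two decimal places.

6.50

A representative firm's profit is π_i = q_i(93 - 3Q) - 15q_i.
First-order condition (treating rivals' output as given): 78 - 6q_i - 3·Σ_{j≠i} q_j = 0.
By symmetry each firm produces the same amount; substituting Σ_{j≠i} q_j = 2q_i yields q_i = 78/12 = 13/2.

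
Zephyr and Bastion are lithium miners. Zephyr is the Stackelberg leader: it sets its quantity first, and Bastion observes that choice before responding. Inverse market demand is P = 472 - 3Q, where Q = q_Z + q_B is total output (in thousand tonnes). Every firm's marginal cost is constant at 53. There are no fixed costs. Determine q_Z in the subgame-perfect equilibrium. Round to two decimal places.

The follower Bastion best-responds to any q_Z: π_B = (472 - 3Q)q_B - 53q_B.
∂π_B/∂q_B = 419 - 3q_Z - 6q_B = 0 gives the reaction function q_B = (419 - 3q_Z)/6.
Zephyr substitutes q_B(q_Z) into its own profit: π_Z = q_Z(472 - 3q_Z - (419 - 3q_Z)/2) - 53q_Z = (525/2 - (3/2)q_Z)q_Z - 53q_Z.
Leader FOC: 419/2 - 3q_Z = 0, so q_Z = 419/6.
Then q_B = (419 - 3·(419/6))/6 = 419/12.

69.83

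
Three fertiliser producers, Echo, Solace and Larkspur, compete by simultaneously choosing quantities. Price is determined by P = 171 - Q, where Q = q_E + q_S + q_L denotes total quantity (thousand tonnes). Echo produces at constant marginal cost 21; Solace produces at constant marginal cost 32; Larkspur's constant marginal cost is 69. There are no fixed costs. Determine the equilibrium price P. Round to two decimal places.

Echo's profit: π_E = (171 - Q)q_E - (21q_E). Setting ∂π_E/∂q_E = 0: 150 - 2q_E - (q_S + q_L) = 0.
Solace's profit: π_S = (171 - Q)q_S - (32q_S). Setting ∂π_S/∂q_S = 0: 139 - 2q_S - (q_E + q_L) = 0.
Larkspur's first-order condition: 102 - 2q_L - (q_E + q_S) = 0.
Adding the 3 conditions: 391 − 2Q − 2Q = 0, i.e. Q = 391/4.
Back-substituting: q_E = (150 − 391/4) = 209/4, q_S = (139 − 391/4) = 165/4, q_L = (102 − 391/4) = 17/4.
Total output Q = 391/4, so price P = 171 - 391/4 = 293/4.

73.25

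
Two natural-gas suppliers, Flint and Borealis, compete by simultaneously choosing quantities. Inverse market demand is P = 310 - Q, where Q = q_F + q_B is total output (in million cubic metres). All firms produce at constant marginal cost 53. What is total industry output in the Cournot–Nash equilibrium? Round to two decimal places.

Each firm earns π_i = (310 - Q)q_i - 53q_i.
Setting ∂π_i/∂q_i = 0 with rivals' quantities fixed: 257 - 2q_i - q_j = 0.
By symmetry each firm produces the same amount; substituting q_j = q_i yields q_i = 257/3.
Total output Q = 257/3 + 257/3 = 514/3.

171.33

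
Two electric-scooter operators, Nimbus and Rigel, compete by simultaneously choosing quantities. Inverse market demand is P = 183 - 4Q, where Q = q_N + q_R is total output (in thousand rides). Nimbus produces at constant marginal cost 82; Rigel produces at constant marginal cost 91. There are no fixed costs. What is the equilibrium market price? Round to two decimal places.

118.67

Nimbus's profit: π_N = (183 - 4Q)q_N - (82q_N). Setting ∂π_N/∂q_N = 0: 101 - 8q_N - 4(q_R) = 0.
Rigel's profit: π_R = (183 - 4Q)q_R - (91q_R). Setting ∂π_R/∂q_R = 0: 92 - 8q_R - 4(q_N) = 0.
So q_N = (101 - 4q_R)/8 and q_R = (92 - 4q_N)/8.
Solving the pair: q_N = 55/6, q_R = 83/12.
Total output Q = 193/12, so price P = 183 - 4·(193/12) = 356/3.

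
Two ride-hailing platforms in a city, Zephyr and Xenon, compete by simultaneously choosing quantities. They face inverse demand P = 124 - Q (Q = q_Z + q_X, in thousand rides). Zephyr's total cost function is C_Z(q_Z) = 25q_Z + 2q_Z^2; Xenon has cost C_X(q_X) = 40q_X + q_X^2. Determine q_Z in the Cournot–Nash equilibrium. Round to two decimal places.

13.57

Zephyr's profit: π_Z = (124 - Q)q_Z - (25q_Z + 2q_Z²). Setting ∂π_Z/∂q_Z = 0: 99 - 6q_Z - (q_X) = 0.
Xenon's profit: π_X = (124 - Q)q_X - (40q_X + q_X²). Setting ∂π_X/∂q_X = 0: 84 - 4q_X - (q_Z) = 0.
So q_Z = (99 - q_X)/6 and q_X = (84 - q_Z)/4.
Solving the pair: q_Z = 312/23, q_X = 405/23.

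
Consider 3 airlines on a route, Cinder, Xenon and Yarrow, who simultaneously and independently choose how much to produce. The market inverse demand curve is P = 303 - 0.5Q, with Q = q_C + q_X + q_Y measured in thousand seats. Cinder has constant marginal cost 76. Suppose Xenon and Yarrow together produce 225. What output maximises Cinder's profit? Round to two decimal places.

With rivals' combined output fixed at 225, Cinder's profit is π_C = (303 - (1/2)·225 - (1/2)q_C)q_C - (76q_C) = (381/2 - (1/2)q_C)q_C - (76q_C).
∂π_C/∂q_C = 229/2 - q_C = 0, so q_C = 229/2.

114.50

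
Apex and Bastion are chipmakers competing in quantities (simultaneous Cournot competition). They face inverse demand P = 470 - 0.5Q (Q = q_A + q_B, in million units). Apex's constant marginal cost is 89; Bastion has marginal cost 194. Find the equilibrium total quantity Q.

438

Apex's profit: π_A = (470 - 0.5Q)q_A - (89q_A). Setting ∂π_A/∂q_A = 0: 381 - q_A - (1/2)(q_B) = 0.
Bastion's profit: π_B = (470 - 0.5Q)q_B - (194q_B). Setting ∂π_B/∂q_B = 0: 276 - q_B - (1/2)(q_A) = 0.
So q_A = (381 - (1/2)q_B) and q_B = (276 - (1/2)q_A).
Substituting one into the other gives q_A = 324 and q_B = 114.
Total output Q = 324 + 114 = 438.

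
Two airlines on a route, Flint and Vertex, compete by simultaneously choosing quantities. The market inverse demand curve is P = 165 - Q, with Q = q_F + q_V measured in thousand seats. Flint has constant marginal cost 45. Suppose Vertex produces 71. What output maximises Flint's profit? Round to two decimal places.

24.50

With the rival's output fixed at 71, Flint's profit is π_F = (165 - 71 - q_F)q_F - (45q_F) = (94 - q_F)q_F - (45q_F).
∂π_F/∂q_F = 49 - 2q_F = 0, so q_F = 49/2.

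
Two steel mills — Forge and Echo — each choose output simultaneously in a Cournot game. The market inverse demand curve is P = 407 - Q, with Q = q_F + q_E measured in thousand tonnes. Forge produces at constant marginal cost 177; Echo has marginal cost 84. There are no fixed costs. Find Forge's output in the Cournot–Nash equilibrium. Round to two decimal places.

45.67

Forge's profit: π_F = (407 - Q)q_F - (177q_F). Setting ∂π_F/∂q_F = 0: 230 - 2q_F - (q_E) = 0.
Echo's first-order condition: 323 - 2q_E - (q_F) = 0.
Best responses: q_F = (230 - q_E)/2, q_E = (323 - q_F)/2.
Solving the pair: q_F = 137/3, q_E = 416/3.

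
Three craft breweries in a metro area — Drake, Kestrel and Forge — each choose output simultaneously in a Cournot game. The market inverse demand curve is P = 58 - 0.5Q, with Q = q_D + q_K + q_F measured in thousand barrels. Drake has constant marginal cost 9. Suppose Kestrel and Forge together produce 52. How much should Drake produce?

With rivals' combined output fixed at 52, Drake's profit is π_D = (58 - (1/2)·52 - (1/2)q_D)q_D - (9q_D) = (32 - (1/2)q_D)q_D - (9q_D).
∂π_D/∂q_D = 23 - q_D = 0, so q_D = 23.

23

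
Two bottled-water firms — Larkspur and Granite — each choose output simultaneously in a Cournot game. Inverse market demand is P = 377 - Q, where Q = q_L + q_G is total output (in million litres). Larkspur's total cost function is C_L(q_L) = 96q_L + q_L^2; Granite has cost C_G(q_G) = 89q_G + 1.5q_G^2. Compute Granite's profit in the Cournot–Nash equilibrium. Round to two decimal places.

5253.75

Larkspur's profit: π_L = (377 - Q)q_L - (96q_L + q_L²). Setting ∂π_L/∂q_L = 0: 281 - 4q_L - (q_G) = 0.
Granite's first-order condition: 288 - 5q_G - (q_L) = 0.
Best responses: q_L = (281 - q_G)/4, q_G = (288 - q_L)/5.
Solving the pair: q_L = 1117/19, q_G = 871/19.
Price P = 377 - 1988/19 = 272.3684.
Granite's profit: 272.3684·(871/19) - 89·(871/19) - (3/2)(871/19)² = 5253.7465.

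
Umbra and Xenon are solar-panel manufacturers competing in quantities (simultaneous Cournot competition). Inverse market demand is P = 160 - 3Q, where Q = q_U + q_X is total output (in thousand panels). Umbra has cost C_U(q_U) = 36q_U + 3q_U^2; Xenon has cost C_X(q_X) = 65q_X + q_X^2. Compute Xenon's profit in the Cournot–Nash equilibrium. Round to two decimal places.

311.71

Umbra's profit: π_U = (160 - 3Q)q_U - (36q_U + 3q_U²). Setting ∂π_U/∂q_U = 0: 124 - 12q_U - 3(q_X) = 0.
Xenon's profit: π_X = (160 - 3Q)q_X - (65q_X + q_X²). Setting ∂π_X/∂q_X = 0: 95 - 8q_X - 3(q_U) = 0.
So q_U = (124 - 3q_X)/12 and q_X = (95 - 3q_U)/8.
Solving the pair: q_U = 707/87, q_X = 256/29.
Price P = 160 - 3·(1475/87) = 109.1379.
Xenon's profit: 109.1379·(256/29) - 65·(256/29) - (256/29)² = 311.7051.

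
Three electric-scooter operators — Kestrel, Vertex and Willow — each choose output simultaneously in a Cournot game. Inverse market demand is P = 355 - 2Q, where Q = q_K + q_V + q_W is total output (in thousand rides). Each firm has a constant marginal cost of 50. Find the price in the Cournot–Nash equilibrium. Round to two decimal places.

A representative firm's profit is π_i = q_i(355 - 2Q) - 50q_i.
Setting ∂π_i/∂q_i = 0 with rivals' quantities fixed: 305 - 4q_i - 2·Σ_{j≠i} q_j = 0.
By symmetry each firm produces the same amount; substituting Σ_{j≠i} q_j = 2q_i yields q_i = 305/8.
Total output Q = 915/8, so price P = 355 - 2·(915/8) = 505/4.

126.25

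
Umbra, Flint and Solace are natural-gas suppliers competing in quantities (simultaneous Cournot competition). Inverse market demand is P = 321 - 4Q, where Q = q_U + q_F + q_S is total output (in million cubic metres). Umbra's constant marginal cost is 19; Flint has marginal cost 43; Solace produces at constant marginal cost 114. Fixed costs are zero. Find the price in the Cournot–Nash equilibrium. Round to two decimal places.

Umbra's profit: π_U = (321 - 4Q)q_U - (19q_U). Setting ∂π_U/∂q_U = 0: 302 - 8q_U - 4(q_F + q_S) = 0.
Flint's first-order condition: 278 - 8q_F - 4(q_U + q_S) = 0.
Solace's first-order condition: 207 - 8q_S - 4(q_U + q_F) = 0.
Adding the 3 conditions: 787 − 8Q − 8Q = 0, i.e. Q = 787/16.
Back-substituting: q_U = (302 − 787/4)/4 = 421/16, q_F = (278 − 787/4)/4 = 325/16, q_S = (207 − 787/4)/4 = 41/16.
Total output Q = 787/16, so price P = 321 - 4·(787/16) = 497/4.

124.25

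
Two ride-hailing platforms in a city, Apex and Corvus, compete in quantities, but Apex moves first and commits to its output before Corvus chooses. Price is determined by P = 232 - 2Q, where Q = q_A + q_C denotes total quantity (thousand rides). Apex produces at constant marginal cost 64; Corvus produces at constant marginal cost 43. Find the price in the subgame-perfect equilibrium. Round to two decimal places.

The follower Corvus best-responds to any q_A: π_C = (232 - 2Q)q_C - 43q_C.
Follower FOC: 189 - 2q_A - 4q_C = 0, so q_C(q_A) = (189 - 2q_A)/4.
The leader anticipates this reaction. Substituting into P = 232 - 2Q gives P = 275/2 - q_A, so π_A = (275/2 - q_A)q_A - 64q_A.
Maximising: ∂π_A/∂q_A = 147/2 - 2q_A = 0, giving q_A = 147/4.
Then q_C = (189 - 2·(147/4))/4 = 231/8.
Total output Q = 525/8, so price P = 232 - 2·(525/8) = 403/4.

100.75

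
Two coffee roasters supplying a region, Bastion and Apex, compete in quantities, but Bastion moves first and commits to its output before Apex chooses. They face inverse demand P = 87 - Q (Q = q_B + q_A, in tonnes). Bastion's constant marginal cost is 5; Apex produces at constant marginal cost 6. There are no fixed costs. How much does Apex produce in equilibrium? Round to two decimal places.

19.75

The follower Apex best-responds to any q_B: π_A = (87 - Q)q_A - 6q_A.
∂π_A/∂q_A = 81 - q_B - 2q_A = 0 gives the reaction function q_A = (81 - q_B)/2.
Bastion substitutes q_A(q_B) into its own profit: π_B = q_B(87 - q_B - (81 - q_B)/2) - 5q_B = (93/2 - (1/2)q_B)q_B - 5q_B.
Leader FOC: 83/2 - q_B = 0, so q_B = 83/2.
Then q_A = (81 - 83/2)/2 = 79/4.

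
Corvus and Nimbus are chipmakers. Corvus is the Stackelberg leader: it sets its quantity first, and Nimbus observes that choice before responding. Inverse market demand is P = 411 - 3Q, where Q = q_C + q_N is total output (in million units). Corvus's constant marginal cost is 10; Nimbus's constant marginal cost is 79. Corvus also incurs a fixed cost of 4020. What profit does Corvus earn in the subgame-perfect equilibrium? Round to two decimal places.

Solve by backward induction. Given q_C, the follower Nimbus maximises π_N = (411 - 3q_C - 3q_N)q_N - 79q_N.
Setting the follower's marginal profit to zero, 332 - 3q_C - 6q_N = 0, i.e. q_N = (332 - 3q_C)/6.
The leader anticipates this reaction. Substituting into P = 411 - 3Q gives P = 245 - (3/2)q_C, so π_C = (245 - (3/2)q_C)q_C - 10q_C.
Maximising: ∂π_C/∂q_C = 235 - 3q_C = 0, giving q_C = 235/3.
Then q_N = (332 - 3·(235/3))/6 = 97/6.
Price P = 411 - 3·(189/2) = 255/2.
Corvus's profit: (255/2 - 10)·(235/3) - 4020 = 5184.1667.

5184.17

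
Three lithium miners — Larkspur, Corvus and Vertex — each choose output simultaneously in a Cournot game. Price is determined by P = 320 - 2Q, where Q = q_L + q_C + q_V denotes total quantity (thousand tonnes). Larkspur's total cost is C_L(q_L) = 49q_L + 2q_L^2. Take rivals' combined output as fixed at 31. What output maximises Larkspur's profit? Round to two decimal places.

26.13

With rivals' combined output fixed at 31, Larkspur's profit is π_L = (320 - 2·31 - 2q_L)q_L - (49q_L + 2q_L²) = (258 - 2q_L)q_L - (49q_L + 2q_L²).
∂π_L/∂q_L = 209 - 8q_L = 0, so q_L = 209/8.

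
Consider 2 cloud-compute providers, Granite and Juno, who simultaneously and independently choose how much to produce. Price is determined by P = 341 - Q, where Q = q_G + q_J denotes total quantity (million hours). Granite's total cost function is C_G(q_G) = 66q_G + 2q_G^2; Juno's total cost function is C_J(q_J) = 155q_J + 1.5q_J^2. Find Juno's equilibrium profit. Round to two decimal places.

2102.50

Granite's profit: π_G = (341 - Q)q_G - (66q_G + 2q_G²). Setting ∂π_G/∂q_G = 0: 275 - 6q_G - (q_J) = 0.
Juno's first-order condition: 186 - 5q_J - (q_G) = 0.
Best responses: q_G = (275 - q_J)/6, q_J = (186 - q_G)/5.
Substituting one into the other gives q_G = 41 and q_J = 29.
Price P = 341 - 70 = 271.
Juno's profit: 271·29 - 155·29 - (3/2)·29² = 2102.5000.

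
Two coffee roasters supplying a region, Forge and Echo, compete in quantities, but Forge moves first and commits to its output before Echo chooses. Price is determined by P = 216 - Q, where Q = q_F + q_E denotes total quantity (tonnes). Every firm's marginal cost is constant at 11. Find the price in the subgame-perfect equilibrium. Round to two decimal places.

The follower Echo best-responds to any q_F: π_E = (216 - Q)q_E - 11q_E.
Follower FOC: 205 - q_F - 2q_E = 0, so q_E(q_F) = (205 - q_F)/2.
The leader anticipates this reaction. Substituting into P = 216 - Q gives P = 227/2 - (1/2)q_F, so π_F = (227/2 - (1/2)q_F)q_F - 11q_F.
Maximising: ∂π_F/∂q_F = 205/2 - q_F = 0, giving q_F = 205/2.
Then q_E = (205 - 205/2)/2 = 205/4.
Total output Q = 615/4, so price P = 216 - 615/4 = 249/4.

62.25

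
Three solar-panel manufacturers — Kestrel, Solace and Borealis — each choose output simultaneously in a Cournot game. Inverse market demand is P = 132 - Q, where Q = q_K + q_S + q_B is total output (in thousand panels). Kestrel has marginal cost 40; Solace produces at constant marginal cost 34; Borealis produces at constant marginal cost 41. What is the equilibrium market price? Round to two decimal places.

Kestrel's profit: π_K = (132 - Q)q_K - (40q_K). Setting ∂π_K/∂q_K = 0: 92 - 2q_K - (q_S + q_B) = 0.
Solace's profit: π_S = (132 - Q)q_S - (34q_S). Setting ∂π_S/∂q_S = 0: 98 - 2q_S - (q_K + q_B) = 0.
Borealis's first-order condition: 91 - 2q_B - (q_K + q_S) = 0.
Summing all 3 equations gives 281 − 4Q = 0, hence Q = 281/4.
Back-substituting: q_K = (92 − 281/4) = 87/4, q_S = (98 − 281/4) = 111/4, q_B = (91 − 281/4) = 83/4.
Total output Q = 281/4, so price P = 132 - 281/4 = 247/4.

61.75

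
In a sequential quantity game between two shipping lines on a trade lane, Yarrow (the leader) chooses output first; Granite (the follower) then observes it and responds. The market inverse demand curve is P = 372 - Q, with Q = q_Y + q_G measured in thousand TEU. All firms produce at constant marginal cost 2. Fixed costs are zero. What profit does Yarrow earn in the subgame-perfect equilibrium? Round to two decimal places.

17112.50

The follower Granite best-responds to any q_Y: π_G = (372 - Q)q_G - 2q_G.
Follower FOC: 370 - q_Y - 2q_G = 0, so q_G(q_Y) = (370 - q_Y)/2.
Yarrow substitutes q_G(q_Y) into its own profit: π_Y = q_Y(372 - q_Y - (370 - q_Y)/2) - 2q_Y = (187 - (1/2)q_Y)q_Y - 2q_Y.
Maximising: ∂π_Y/∂q_Y = 185 - q_Y = 0, giving q_Y = 185.
Then q_G = (370 - 185)/2 = 185/2.
Price P = 372 - 555/2 = 189/2.
Yarrow's profit: (189/2 - 2)·185 = 17112.5000.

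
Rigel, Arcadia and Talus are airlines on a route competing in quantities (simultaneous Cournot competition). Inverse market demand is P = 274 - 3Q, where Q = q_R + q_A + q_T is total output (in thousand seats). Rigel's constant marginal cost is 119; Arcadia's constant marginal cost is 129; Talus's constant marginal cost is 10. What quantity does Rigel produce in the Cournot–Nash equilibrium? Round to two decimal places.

4.67

Rigel's profit: π_R = (274 - 3Q)q_R - (119q_R). Setting ∂π_R/∂q_R = 0: 155 - 6q_R - 3(q_A + q_T) = 0.
Arcadia's first-order condition: 145 - 6q_A - 3(q_R + q_T) = 0.
Talus's first-order condition: 264 - 6q_T - 3(q_R + q_A) = 0.
Summing all 3 equations gives 564 − 12Q = 0, hence Q = 47.
Back-substituting: q_R = (155 − 141)/3 = 14/3, q_A = (145 − 141)/3 = 4/3, q_T = (264 − 141)/3 = 41.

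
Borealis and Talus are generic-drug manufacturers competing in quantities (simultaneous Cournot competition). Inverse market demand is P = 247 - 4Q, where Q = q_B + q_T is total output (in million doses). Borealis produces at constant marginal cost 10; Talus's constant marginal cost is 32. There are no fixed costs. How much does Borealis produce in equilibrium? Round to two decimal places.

Borealis's profit: π_B = (247 - 4Q)q_B - (10q_B). Setting ∂π_B/∂q_B = 0: 237 - 8q_B - 4(q_T) = 0.
Talus's profit: π_T = (247 - 4Q)q_T - (32q_T). Setting ∂π_T/∂q_T = 0: 215 - 8q_T - 4(q_B) = 0.
Best responses: q_B = (237 - 4q_T)/8, q_T = (215 - 4q_B)/8.
Substituting one into the other gives q_B = 259/12 and q_T = 193/12.

21.58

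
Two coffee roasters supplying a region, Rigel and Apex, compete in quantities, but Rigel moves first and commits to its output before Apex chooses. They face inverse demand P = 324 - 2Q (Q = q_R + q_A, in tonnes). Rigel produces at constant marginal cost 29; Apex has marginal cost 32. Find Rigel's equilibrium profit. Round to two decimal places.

5550.25

The follower Apex best-responds to any q_R: π_A = (324 - 2Q)q_A - 32q_A.
∂π_A/∂q_A = 292 - 2q_R - 4q_A = 0 gives the reaction function q_A = (292 - 2q_R)/4.
Rigel substitutes q_A(q_R) into its own profit: π_R = q_R(324 - 2q_R - (292 - 2q_R)/2) - 29q_R = (178 - q_R)q_R - 29q_R.
The leader's first-order condition 149 - 2q_R = 0 yields q_R = 149/2.
Then q_A = (292 - 2·(149/2))/4 = 143/4.
Price P = 324 - 2·(441/4) = 207/2.
Rigel's profit: (207/2 - 29)·(149/2) = 5550.2500.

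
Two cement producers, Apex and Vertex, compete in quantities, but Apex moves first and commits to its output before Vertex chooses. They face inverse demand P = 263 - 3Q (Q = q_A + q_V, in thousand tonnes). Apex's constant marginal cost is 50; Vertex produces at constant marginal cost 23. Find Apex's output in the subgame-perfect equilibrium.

31

The follower Vertex best-responds to any q_A: π_V = (263 - 3Q)q_V - 23q_V.
Setting the follower's marginal profit to zero, 240 - 3q_A - 6q_V = 0, i.e. q_V = (240 - 3q_A)/6.
Apex substitutes q_V(q_A) into its own profit: π_A = q_A(263 - 3q_A - (240 - 3q_A)/2) - 50q_A = (143 - (3/2)q_A)q_A - 50q_A.
Leader FOC: 93 - 3q_A = 0, so q_A = 31.
Then q_V = (240 - 3·31)/6 = 49/2.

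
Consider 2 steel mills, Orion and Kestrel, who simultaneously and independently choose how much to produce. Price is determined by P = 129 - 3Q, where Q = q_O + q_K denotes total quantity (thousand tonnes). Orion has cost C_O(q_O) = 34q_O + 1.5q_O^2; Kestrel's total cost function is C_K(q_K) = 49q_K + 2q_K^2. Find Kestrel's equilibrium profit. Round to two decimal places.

144.20

Orion's profit: π_O = (129 - 3Q)q_O - (34q_O + (3/2)q_O²). Setting ∂π_O/∂q_O = 0: 95 - 9q_O - 3(q_K) = 0.
Kestrel's first-order condition: 80 - 10q_K - 3(q_O) = 0.
Best responses: q_O = (95 - 3q_K)/9, q_K = (80 - 3q_O)/10.
Substituting one into the other gives q_O = 710/81 and q_K = 145/27.
Price P = 129 - 3·(1145/81) = 86.5926.
Kestrel's profit: 86.5926·(145/27) - 49·(145/27) - 2(145/27)² = 144.2044.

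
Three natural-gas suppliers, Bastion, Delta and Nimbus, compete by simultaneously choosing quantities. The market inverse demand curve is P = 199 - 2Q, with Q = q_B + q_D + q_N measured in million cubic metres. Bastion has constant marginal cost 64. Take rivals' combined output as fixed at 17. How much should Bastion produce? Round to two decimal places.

25.25

With rivals' combined output fixed at 17, Bastion's profit is π_B = (199 - 2·17 - 2q_B)q_B - (64q_B) = (165 - 2q_B)q_B - (64q_B).
∂π_B/∂q_B = 101 - 4q_B = 0, so q_B = 101/4.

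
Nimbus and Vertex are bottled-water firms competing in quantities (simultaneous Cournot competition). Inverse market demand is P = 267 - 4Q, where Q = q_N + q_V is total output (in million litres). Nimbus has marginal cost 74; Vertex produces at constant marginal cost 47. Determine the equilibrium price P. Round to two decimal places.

129.33

Nimbus's profit: π_N = (267 - 4Q)q_N - (74q_N). Setting ∂π_N/∂q_N = 0: 193 - 8q_N - 4(q_V) = 0.
Vertex's first-order condition: 220 - 8q_V - 4(q_N) = 0.
Rearranging gives the reaction functions q_N = (193 - 4q_V)/8 and q_V = (220 - 4q_N)/8.
Substituting one into the other gives q_N = 83/6 and q_V = 247/12.
Total output Q = 413/12, so price P = 267 - 4·(413/12) = 388/3.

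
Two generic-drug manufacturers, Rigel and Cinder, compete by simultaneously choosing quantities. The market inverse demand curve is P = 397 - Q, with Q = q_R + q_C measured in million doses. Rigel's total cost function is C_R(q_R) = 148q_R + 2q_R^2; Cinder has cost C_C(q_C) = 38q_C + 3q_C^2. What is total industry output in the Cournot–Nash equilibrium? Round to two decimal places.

75.28

Rigel's profit: π_R = (397 - Q)q_R - (148q_R + 2q_R²). Setting ∂π_R/∂q_R = 0: 249 - 6q_R - (q_C) = 0.
Cinder's first-order condition: 359 - 8q_C - (q_R) = 0.
Best responses: q_R = (249 - q_C)/6, q_C = (359 - q_R)/8.
Solving the pair: q_R = 1633/47, q_C = 1905/47.
Total output Q = 1633/47 + 1905/47 = 75.2766.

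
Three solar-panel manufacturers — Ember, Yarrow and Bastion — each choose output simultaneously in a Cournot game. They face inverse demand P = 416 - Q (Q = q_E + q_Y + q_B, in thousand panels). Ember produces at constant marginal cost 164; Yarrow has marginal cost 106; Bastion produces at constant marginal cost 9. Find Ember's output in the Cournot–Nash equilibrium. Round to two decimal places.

9.75

Ember's profit: π_E = (416 - Q)q_E - (164q_E). Setting ∂π_E/∂q_E = 0: 252 - 2q_E - (q_Y + q_B) = 0.
Yarrow's profit: π_Y = (416 - Q)q_Y - (106q_Y). Setting ∂π_Y/∂q_Y = 0: 310 - 2q_Y - (q_E + q_B) = 0.
Bastion's first-order condition: 407 - 2q_B - (q_E + q_Y) = 0.
Adding the 3 first-order conditions: 969 − 4Q = 0, so Q = 969/4.
Back-substituting: q_E = (252 − 969/4) = 39/4, q_Y = (310 − 969/4) = 271/4, q_B = (407 − 969/4) = 659/4.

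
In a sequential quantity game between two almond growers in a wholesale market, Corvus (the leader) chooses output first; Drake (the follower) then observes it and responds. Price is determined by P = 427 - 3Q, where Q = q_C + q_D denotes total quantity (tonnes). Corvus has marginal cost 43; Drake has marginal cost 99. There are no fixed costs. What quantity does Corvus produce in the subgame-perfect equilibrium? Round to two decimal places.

Solve by backward induction. Given q_C, the follower Drake maximises π_D = (427 - 3q_C - 3q_D)q_D - 99q_D.
∂π_D/∂q_D = 328 - 3q_C - 6q_D = 0 gives the reaction function q_D = (328 - 3q_C)/6.
The leader anticipates this reaction. Substituting into P = 427 - 3Q gives P = 263 - (3/2)q_C, so π_C = (263 - (3/2)q_C)q_C - 43q_C.
Leader FOC: 220 - 3q_C = 0, so q_C = 220/3.
Then q_D = (328 - 3·(220/3))/6 = 18.

73.33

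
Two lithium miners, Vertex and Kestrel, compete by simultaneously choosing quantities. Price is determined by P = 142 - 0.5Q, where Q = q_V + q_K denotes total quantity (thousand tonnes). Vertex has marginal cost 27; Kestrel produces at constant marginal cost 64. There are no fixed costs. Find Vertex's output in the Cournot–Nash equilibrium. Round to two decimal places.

101.33

Vertex's profit: π_V = (142 - 0.5Q)q_V - (27q_V). Setting ∂π_V/∂q_V = 0: 115 - q_V - (1/2)(q_K) = 0.
Kestrel's profit: π_K = (142 - 0.5Q)q_K - (64q_K). Setting ∂π_K/∂q_K = 0: 78 - q_K - (1/2)(q_V) = 0.
So q_V = (115 - (1/2)q_K) and q_K = (78 - (1/2)q_V).
Substituting one into the other gives q_V = 304/3 and q_K = 82/3.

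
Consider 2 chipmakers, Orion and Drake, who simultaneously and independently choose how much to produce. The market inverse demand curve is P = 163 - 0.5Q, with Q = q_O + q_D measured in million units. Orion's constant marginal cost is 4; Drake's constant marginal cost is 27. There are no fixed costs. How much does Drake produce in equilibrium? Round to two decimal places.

Orion's profit: π_O = (163 - 0.5Q)q_O - (4q_O). Setting ∂π_O/∂q_O = 0: 159 - q_O - (1/2)(q_D) = 0.
Drake's first-order condition: 136 - q_D - (1/2)(q_O) = 0.
Rearranging gives the reaction functions q_O = (159 - (1/2)q_D) and q_D = (136 - (1/2)q_O).
Substituting one into the other gives q_O = 364/3 and q_D = 226/3.

75.33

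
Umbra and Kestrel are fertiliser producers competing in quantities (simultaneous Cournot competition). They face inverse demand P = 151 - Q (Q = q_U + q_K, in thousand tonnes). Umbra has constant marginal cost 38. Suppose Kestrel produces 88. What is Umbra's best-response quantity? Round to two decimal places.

With the rival's output fixed at 88, Umbra's profit is π_U = (151 - 88 - q_U)q_U - (38q_U) = (63 - q_U)q_U - (38q_U).
∂π_U/∂q_U = 25 - 2q_U = 0, so q_U = 25/2.

12.50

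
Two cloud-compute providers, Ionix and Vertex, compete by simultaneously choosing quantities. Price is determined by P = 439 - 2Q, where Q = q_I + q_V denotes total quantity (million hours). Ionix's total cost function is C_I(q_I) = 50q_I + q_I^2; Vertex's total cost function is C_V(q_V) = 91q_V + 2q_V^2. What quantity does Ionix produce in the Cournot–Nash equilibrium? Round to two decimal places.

Ionix's profit: π_I = (439 - 2Q)q_I - (50q_I + q_I²). Setting ∂π_I/∂q_I = 0: 389 - 6q_I - 2(q_V) = 0.
Vertex's profit: π_V = (439 - 2Q)q_V - (91q_V + 2q_V²). Setting ∂π_V/∂q_V = 0: 348 - 8q_V - 2(q_I) = 0.
So q_I = (389 - 2q_V)/6 and q_V = (348 - 2q_I)/8.
Solving the pair: q_I = 604/11, q_V = 655/22.

54.91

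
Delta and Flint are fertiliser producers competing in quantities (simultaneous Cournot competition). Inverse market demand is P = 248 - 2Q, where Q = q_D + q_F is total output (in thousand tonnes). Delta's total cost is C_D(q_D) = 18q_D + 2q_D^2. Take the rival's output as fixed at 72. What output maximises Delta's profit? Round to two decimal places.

10.75

With the rival's output fixed at 72, Delta's profit is π_D = (248 - 2·72 - 2q_D)q_D - (18q_D + 2q_D²) = (104 - 2q_D)q_D - (18q_D + 2q_D²).
∂π_D/∂q_D = 86 - 8q_D = 0, so q_D = 43/4.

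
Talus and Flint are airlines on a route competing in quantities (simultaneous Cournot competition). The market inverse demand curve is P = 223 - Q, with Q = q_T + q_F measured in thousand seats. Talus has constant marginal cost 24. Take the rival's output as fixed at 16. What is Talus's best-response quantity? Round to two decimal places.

91.50

With the rival's output fixed at 16, Talus's profit is π_T = (223 - 16 - q_T)q_T - (24q_T) = (207 - q_T)q_T - (24q_T).
∂π_T/∂q_T = 183 - 2q_T = 0, so q_T = 183/2.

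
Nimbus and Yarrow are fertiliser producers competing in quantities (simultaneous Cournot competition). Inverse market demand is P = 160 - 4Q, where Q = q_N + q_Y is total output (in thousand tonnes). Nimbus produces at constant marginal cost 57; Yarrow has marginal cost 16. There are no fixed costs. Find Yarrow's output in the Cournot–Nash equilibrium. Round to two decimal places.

Nimbus's profit: π_N = (160 - 4Q)q_N - (57q_N). Setting ∂π_N/∂q_N = 0: 103 - 8q_N - 4(q_Y) = 0.
Yarrow's first-order condition: 144 - 8q_Y - 4(q_N) = 0.
Rearranging gives the reaction functions q_N = (103 - 4q_Y)/8 and q_Y = (144 - 4q_N)/8.
Solving the pair: q_N = 31/6, q_Y = 185/12.

15.42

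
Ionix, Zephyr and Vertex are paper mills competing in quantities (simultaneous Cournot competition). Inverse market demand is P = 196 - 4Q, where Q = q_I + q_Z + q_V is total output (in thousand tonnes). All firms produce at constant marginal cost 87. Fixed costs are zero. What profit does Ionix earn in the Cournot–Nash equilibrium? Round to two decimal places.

185.64

Each firm earns π_i = (196 - 4Q)q_i - 87q_i.
First-order condition (treating rivals' output as given): 109 - 8q_i - 4·Σ_{j≠i} q_j = 0.
By symmetry each firm produces the same amount; substituting Σ_{j≠i} q_j = 2q_i yields q_i = 109/16.
Price P = 196 - 4·(327/16) = 457/4.
Ionix's profit: (457/4 - 87)·(109/16) = 185.6406.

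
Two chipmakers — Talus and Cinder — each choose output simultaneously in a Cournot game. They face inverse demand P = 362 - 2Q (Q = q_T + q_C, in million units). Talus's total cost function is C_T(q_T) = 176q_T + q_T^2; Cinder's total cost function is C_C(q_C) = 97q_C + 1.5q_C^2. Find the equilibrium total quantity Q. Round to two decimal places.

Talus's profit: π_T = (362 - 2Q)q_T - (176q_T + q_T²). Setting ∂π_T/∂q_T = 0: 186 - 6q_T - 2(q_C) = 0.
Cinder's profit: π_C = (362 - 2Q)q_C - (97q_C + (3/2)q_C²). Setting ∂π_C/∂q_C = 0: 265 - 7q_C - 2(q_T) = 0.
Rearranging gives the reaction functions q_T = (186 - 2q_C)/6 and q_C = (265 - 2q_T)/7.
Solving the pair: q_T = 386/19, q_C = 609/19.
Total output Q = 386/19 + 609/19 = 995/19.

52.37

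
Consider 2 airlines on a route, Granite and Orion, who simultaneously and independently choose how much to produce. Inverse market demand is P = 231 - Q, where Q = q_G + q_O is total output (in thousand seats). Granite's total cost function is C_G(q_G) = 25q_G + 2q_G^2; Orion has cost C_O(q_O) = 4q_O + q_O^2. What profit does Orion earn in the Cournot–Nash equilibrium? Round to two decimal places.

5052.31

Granite's profit: π_G = (231 - Q)q_G - (25q_G + 2q_G²). Setting ∂π_G/∂q_G = 0: 206 - 6q_G - (q_O) = 0.
Orion's profit: π_O = (231 - Q)q_O - (4q_O + q_O²). Setting ∂π_O/∂q_O = 0: 227 - 4q_O - (q_G) = 0.
Rearranging gives the reaction functions q_G = (206 - q_O)/6 and q_O = (227 - q_G)/4.
Substituting one into the other gives q_G = 597/23 and q_O = 1156/23.
Price P = 231 - 1753/23 = 154.7826.
Orion's profit: 154.7826·(1156/23) - 4·(1156/23) - (1156/23)² = 5052.3100.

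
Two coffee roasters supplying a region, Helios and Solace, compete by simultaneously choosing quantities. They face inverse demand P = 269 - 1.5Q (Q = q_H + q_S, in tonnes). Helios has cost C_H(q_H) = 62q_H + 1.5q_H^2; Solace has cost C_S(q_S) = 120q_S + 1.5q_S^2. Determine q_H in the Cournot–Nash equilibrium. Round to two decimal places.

30.18

Helios's profit: π_H = (269 - 1.5Q)q_H - (62q_H + (3/2)q_H²). Setting ∂π_H/∂q_H = 0: 207 - 6q_H - (3/2)(q_S) = 0.
Solace's profit: π_S = (269 - 1.5Q)q_S - (120q_S + (3/2)q_S²). Setting ∂π_S/∂q_S = 0: 149 - 6q_S - (3/2)(q_H) = 0.
Best responses: q_H = (207 - (3/2)q_S)/6, q_S = (149 - (3/2)q_H)/6.
Substituting one into the other gives q_H = 1358/45 and q_S = 778/45.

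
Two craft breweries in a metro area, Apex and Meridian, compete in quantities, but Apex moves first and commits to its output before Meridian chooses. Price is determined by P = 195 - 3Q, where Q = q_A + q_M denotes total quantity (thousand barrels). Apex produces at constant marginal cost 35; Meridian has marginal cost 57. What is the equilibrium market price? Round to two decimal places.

The follower Meridian best-responds to any q_A: π_M = (195 - 3Q)q_M - 57q_M.
∂π_M/∂q_M = 138 - 3q_A - 6q_M = 0 gives the reaction function q_M = (138 - 3q_A)/6.
Apex substitutes q_M(q_A) into its own profit: π_A = q_A(195 - 3q_A - (138 - 3q_A)/2) - 35q_A = (126 - (3/2)q_A)q_A - 35q_A.
Maximising: ∂π_A/∂q_A = 91 - 3q_A = 0, giving q_A = 91/3.
Then q_M = (138 - 3·(91/3))/6 = 47/6.
Total output Q = 229/6, so price P = 195 - 3·(229/6) = 161/2.

80.50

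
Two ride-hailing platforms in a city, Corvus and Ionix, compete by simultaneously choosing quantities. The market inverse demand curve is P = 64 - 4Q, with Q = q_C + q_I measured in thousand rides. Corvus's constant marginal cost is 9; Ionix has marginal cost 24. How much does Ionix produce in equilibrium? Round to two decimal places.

2.08

Corvus's profit: π_C = (64 - 4Q)q_C - (9q_C). Setting ∂π_C/∂q_C = 0: 55 - 8q_C - 4(q_I) = 0.
Ionix's profit: π_I = (64 - 4Q)q_I - (24q_I). Setting ∂π_I/∂q_I = 0: 40 - 8q_I - 4(q_C) = 0.
Rearranging gives the reaction functions q_C = (55 - 4q_I)/8 and q_I = (40 - 4q_C)/8.
Substituting one into the other gives q_C = 35/6 and q_I = 25/12.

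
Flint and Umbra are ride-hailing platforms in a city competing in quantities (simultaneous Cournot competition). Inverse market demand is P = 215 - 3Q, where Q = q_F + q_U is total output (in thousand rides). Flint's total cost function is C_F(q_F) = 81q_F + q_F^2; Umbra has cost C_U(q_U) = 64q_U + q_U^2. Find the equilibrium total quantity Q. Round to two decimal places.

Flint's profit: π_F = (215 - 3Q)q_F - (81q_F + q_F²). Setting ∂π_F/∂q_F = 0: 134 - 8q_F - 3(q_U) = 0.
Umbra's profit: π_U = (215 - 3Q)q_U - (64q_U + q_U²). Setting ∂π_U/∂q_U = 0: 151 - 8q_U - 3(q_F) = 0.
So q_F = (134 - 3q_U)/8 and q_U = (151 - 3q_F)/8.
Substituting one into the other gives q_F = 619/55 and q_U = 806/55.
Total output Q = 619/55 + 806/55 = 285/11.

25.91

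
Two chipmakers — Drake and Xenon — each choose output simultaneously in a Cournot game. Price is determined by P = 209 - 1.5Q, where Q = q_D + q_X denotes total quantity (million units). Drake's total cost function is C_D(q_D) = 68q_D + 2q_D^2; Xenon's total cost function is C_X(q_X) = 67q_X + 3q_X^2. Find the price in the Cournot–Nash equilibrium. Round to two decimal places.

163.60

Drake's profit: π_D = (209 - 1.5Q)q_D - (68q_D + 2q_D²). Setting ∂π_D/∂q_D = 0: 141 - 7q_D - (3/2)(q_X) = 0.
Xenon's profit: π_X = (209 - 1.5Q)q_X - (67q_X + 3q_X²). Setting ∂π_X/∂q_X = 0: 142 - 9q_X - (3/2)(q_D) = 0.
Best responses: q_D = (141 - (3/2)q_X)/7, q_X = (142 - (3/2)q_D)/9.
Solving the pair: q_D = 1408/81, q_X = 12.8807.
Total output Q = 30.2634, so price P = 209 - (3/2)·30.2634 = 163.6049.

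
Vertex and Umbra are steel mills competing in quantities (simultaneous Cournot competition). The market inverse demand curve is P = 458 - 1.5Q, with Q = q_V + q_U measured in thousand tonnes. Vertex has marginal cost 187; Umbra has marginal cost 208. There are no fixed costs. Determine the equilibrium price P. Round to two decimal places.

Vertex's profit: π_V = (458 - 1.5Q)q_V - (187q_V). Setting ∂π_V/∂q_V = 0: 271 - 3q_V - (3/2)(q_U) = 0.
Umbra's profit: π_U = (458 - 1.5Q)q_U - (208q_U). Setting ∂π_U/∂q_U = 0: 250 - 3q_U - (3/2)(q_V) = 0.
Best responses: q_V = (271 - (3/2)q_U)/3, q_U = (250 - (3/2)q_V)/3.
Substituting one into the other gives q_V = 584/9 and q_U = 458/9.
Total output Q = 1042/9, so price P = 458 - (3/2)·(1042/9) = 853/3.

284.33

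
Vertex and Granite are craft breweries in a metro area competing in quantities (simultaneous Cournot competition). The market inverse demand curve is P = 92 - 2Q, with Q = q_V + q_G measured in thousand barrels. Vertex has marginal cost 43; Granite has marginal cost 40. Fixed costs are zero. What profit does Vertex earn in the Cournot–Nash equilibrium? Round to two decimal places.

Vertex's profit: π_V = (92 - 2Q)q_V - (43q_V). Setting ∂π_V/∂q_V = 0: 49 - 4q_V - 2(q_G) = 0.
Granite's first-order condition: 52 - 4q_G - 2(q_V) = 0.
So q_V = (49 - 2q_G)/4 and q_G = (52 - 2q_V)/4.
Solving the pair: q_V = 23/3, q_G = 55/6.
Price P = 92 - 2·(101/6) = 175/3.
Vertex's profit: (175/3 - 43)·(23/3) = 1058/9.

117.56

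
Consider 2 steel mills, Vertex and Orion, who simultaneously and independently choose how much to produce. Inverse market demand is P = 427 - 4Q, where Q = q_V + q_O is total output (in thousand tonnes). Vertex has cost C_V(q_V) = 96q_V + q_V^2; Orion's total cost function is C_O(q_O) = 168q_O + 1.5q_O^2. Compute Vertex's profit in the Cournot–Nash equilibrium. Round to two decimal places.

3839.99

Vertex's profit: π_V = (427 - 4Q)q_V - (96q_V + q_V²). Setting ∂π_V/∂q_V = 0: 331 - 10q_V - 4(q_O) = 0.
Orion's profit: π_O = (427 - 4Q)q_O - (168q_O + (3/2)q_O²). Setting ∂π_O/∂q_O = 0: 259 - 11q_O - 4(q_V) = 0.
So q_V = (331 - 4q_O)/10 and q_O = (259 - 4q_V)/11.
Substituting one into the other gives q_V = 27.7128 and q_O = 633/47.
Price P = 427 - 4·41.1809 = 262.2766.
Vertex's profit: 262.2766·27.7128 - 96·27.7128 - 27.7128² = 3839.9870.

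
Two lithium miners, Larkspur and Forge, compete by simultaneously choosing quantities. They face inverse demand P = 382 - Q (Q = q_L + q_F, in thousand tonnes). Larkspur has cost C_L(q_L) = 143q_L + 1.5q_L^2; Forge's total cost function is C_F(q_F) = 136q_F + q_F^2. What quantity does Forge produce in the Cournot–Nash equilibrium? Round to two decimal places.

Larkspur's profit: π_L = (382 - Q)q_L - (143q_L + (3/2)q_L²). Setting ∂π_L/∂q_L = 0: 239 - 5q_L - (q_F) = 0.
Forge's first-order condition: 246 - 4q_F - (q_L) = 0.
So q_L = (239 - q_F)/5 and q_F = (246 - q_L)/4.
Solving the pair: q_L = 710/19, q_F = 991/19.

52.16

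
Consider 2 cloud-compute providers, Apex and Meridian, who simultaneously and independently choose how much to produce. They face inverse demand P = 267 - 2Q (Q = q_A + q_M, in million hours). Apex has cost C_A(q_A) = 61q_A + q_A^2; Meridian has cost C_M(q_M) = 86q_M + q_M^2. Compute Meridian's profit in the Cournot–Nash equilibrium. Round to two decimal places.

1330.89

Apex's profit: π_A = (267 - 2Q)q_A - (61q_A + q_A²). Setting ∂π_A/∂q_A = 0: 206 - 6q_A - 2(q_M) = 0.
Meridian's profit: π_M = (267 - 2Q)q_M - (86q_M + q_M²). Setting ∂π_M/∂q_M = 0: 181 - 6q_M - 2(q_A) = 0.
Best responses: q_A = (206 - 2q_M)/6, q_M = (181 - 2q_A)/6.
Solving the pair: q_A = 437/16, q_M = 337/16.
Price P = 267 - 2·(387/8) = 681/4.
Meridian's profit: (681/4)·(337/16) - 86·(337/16) - (337/16)² = 1330.8867.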